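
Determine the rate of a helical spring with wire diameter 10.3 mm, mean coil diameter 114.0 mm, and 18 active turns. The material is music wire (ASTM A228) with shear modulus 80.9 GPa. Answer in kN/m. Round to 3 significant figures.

k = Gd⁴/(8D³N_a) = (80.9×10³ × 10.3⁴) / (8 × 114.0³ × 18)
  = 9.10537e+08 / 2.13342e+08 = 4.268 N/mm

4.27 kN/m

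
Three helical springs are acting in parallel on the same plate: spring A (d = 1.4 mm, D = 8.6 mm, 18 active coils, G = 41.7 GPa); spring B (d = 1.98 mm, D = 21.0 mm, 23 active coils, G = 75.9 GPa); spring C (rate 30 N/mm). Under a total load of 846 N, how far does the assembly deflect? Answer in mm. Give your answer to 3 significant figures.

26.1 mm

k_A = Gd⁴/(8D³N_a) = (41.7×10³)(1.4⁴)/(8·8.6³·18) = 1.749 N/mm
k_B = Gd⁴/(8D³N_a) = (75.9×10³)(1.98⁴)/(8·21.0³·23) = 0.68458 N/mm
Parallel: k_eq = 1.749 + 0.68458 + 30 = 32.434 N/mm
δ = F/k_eq = 846/32.434 = 26.084 mm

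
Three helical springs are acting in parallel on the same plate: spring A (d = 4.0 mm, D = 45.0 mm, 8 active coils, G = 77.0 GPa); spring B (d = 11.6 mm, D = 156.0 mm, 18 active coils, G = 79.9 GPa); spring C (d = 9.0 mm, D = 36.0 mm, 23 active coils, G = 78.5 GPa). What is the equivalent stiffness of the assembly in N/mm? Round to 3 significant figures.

66.0 N/mm

k_A = Gd⁴/(8D³N_a) = (77.0×10³)(4.0⁴)/(8·45.0³·8) = 3.38 N/mm
k_B = Gd⁴/(8D³N_a) = (79.9×10³)(11.6⁴)/(8·156.0³·18) = 2.6463 N/mm
k_C = Gd⁴/(8D³N_a) = (78.5×10³)(9.0⁴)/(8·36.0³·23) = 59.995 N/mm
Parallel: k_eq = 3.38 + 2.6463 + 59.995 = 66.021 N/mm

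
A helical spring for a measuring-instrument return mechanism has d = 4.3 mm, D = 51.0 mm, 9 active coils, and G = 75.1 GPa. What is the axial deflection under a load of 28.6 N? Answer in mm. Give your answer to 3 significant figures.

10.6 mm

k = Gd⁴/(8D³N_a) = (75.1×10³)(4.3⁴)/(8·51.0³·9) = 2.6883 N/mm
δ = F/k = 28.6 / 2.6883 = 10.639 mm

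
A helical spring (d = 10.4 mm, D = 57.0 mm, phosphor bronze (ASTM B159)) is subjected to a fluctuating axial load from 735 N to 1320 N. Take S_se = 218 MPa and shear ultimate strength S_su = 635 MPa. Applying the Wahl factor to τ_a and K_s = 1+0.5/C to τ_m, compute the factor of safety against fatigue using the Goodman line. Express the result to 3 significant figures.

C = D/d = 57.0/10.4 = 5.4808; K_W = (4C−1)/(4C−4)+0.615/C = 1.2796; K_s = 1+0.5/C = 1.0912
F_a = (F_max−F_min)/2 = 292.5 N; F_m = (F_max+F_min)/2 = 1027.5 N
τ_a = K_W·8F_aD/(πd³) = 1.2796 × 37.743 = 48.296 MPa
τ_m = K_s·8F_mD/(πd³) = 1.0912 × 132.59 = 144.68 MPa
Goodman: 1/n_f = τ_a/S_se + τ_m/S_su = 48.296/218 + 144.68/635 = 0.22154 + 0.22784 = 0.44939
n_f = 1/0.44939 = 2.225

2.23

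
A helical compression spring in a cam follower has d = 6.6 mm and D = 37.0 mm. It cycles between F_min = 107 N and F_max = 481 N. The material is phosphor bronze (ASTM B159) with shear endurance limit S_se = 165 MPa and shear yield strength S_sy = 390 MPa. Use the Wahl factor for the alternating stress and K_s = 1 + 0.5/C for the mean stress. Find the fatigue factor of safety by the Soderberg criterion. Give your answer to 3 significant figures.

C = D/d = 37.0/6.6 = 5.6061; K_W = (4C−1)/(4C−4)+0.615/C = 1.2725; K_s = 1+0.5/C = 1.0892
F_a = (F_max−F_min)/2 = 187 N; F_m = (F_max+F_min)/2 = 294 N
τ_a = K_W·8F_aD/(πd³) = 1.2725 × 61.285 = 77.987 MPa
τ_m = K_s·8F_mD/(πd³) = 1.0892 × 96.351 = 104.94 MPa
Soderberg: 1/n_f = τ_a/S_se + τ_m/S_sy = 77.987/165 + 104.94/390 = 0.47265 + 0.26909 = 0.74174
n_f = 1/0.74174 = 1.348

1.35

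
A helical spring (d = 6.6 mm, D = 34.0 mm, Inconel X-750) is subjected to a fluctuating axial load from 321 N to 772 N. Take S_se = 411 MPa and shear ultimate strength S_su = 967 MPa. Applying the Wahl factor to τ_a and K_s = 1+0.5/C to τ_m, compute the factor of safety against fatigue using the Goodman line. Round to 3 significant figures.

C = D/d = 34.0/6.6 = 5.1515; K_W = (4C−1)/(4C−4)+0.615/C = 1.3000; K_s = 1+0.5/C = 1.0971
F_a = (F_max−F_min)/2 = 225.5 N; F_m = (F_max+F_min)/2 = 546.5 N
τ_a = K_W·8F_aD/(πd³) = 1.3000 × 67.91 = 88.286 MPa
τ_m = K_s·8F_mD/(πd³) = 1.0971 × 164.58 = 180.55 MPa
Goodman: 1/n_f = τ_a/S_se + τ_m/S_su = 88.286/411 + 180.55/967 = 0.21481 + 0.18672 = 0.40152
n_f = 1/0.40152 = 2.491

2.49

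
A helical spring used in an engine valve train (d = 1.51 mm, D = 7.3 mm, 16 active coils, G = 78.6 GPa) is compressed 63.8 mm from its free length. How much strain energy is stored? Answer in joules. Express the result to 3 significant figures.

16.7 J

k = Gd⁴/(8D³N_a) = (78.6×10³)(1.51⁴)/(8·7.3³·16) = 8.2064 N/mm
U = ½kδ² = 0.5 × 8.2064 × 63.8² = 16702 N·mm = 16.702 J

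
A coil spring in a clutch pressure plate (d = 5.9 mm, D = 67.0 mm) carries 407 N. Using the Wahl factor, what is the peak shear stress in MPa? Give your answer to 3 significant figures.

381 MPa

Spring index C = D/d = 67.0/5.9 = 11.3559
K_W = (4C−1)/(4C−4) + 0.615/C = 44.424/41.424 + 0.0542 = 1.1266
τ₀ = 8FD/(πd³) = 8·407·67.0/(π·5.9³) = 218152/645.22 = 338.11 MPa
τ_max = K·τ₀ = 1.1266 × 338.11 = 380.9 MPa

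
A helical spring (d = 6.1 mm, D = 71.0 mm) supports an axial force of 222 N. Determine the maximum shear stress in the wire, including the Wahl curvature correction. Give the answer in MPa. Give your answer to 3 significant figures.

Spring index C = D/d = 71.0/6.1 = 11.6393
K_W = (4C−1)/(4C−4) + 0.615/C = 45.557/42.557 + 0.0528 = 1.1233
τ₀ = 8FD/(πd³) = 8·222·71.0/(π·6.1³) = 126096/713.08 = 176.83 MPa
τ_max = K·τ₀ = 1.1233 × 176.83 = 198.64 MPa

199 MPa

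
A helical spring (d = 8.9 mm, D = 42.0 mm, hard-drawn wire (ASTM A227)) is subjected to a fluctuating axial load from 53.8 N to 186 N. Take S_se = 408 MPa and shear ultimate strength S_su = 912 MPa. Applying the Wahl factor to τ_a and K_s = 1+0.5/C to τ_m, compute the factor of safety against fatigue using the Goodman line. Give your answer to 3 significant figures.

18.2

C = D/d = 42.0/8.9 = 4.7191; K_W = (4C−1)/(4C−4)+0.615/C = 1.3320; K_s = 1+0.5/C = 1.1060
F_a = (F_max−F_min)/2 = 66.1 N; F_m = (F_max+F_min)/2 = 119.9 N
τ_a = K_W·8F_aD/(πd³) = 1.3320 × 10.028 = 13.357 MPa
τ_m = K_s·8F_mD/(πd³) = 1.1060 × 18.19 = 20.118 MPa
Goodman: 1/n_f = τ_a/S_se + τ_m/S_su = 13.357/408 + 20.118/912 = 0.03274 + 0.02206 = 0.054797
n_f = 1/0.054797 = 18.25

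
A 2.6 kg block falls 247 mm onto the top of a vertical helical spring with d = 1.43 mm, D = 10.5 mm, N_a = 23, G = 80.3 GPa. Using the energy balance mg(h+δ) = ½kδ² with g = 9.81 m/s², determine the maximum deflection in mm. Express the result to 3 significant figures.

k = Gd⁴/(8D³N_a) = (80.3×10³)(1.43⁴)/(8·10.5³·23) = 1.5764 N/mm
W = mg = 2.6 × 9.81 = 25.506 N
½kδ² − Wδ − Wh = 0 → δ = (W + √(W² + 2kWh))/k
δ = (25.506 + √(650.56 + 19862.9))/1.5764 = (25.506 + 143.23)/1.5764 = 107.03 mm

107 mm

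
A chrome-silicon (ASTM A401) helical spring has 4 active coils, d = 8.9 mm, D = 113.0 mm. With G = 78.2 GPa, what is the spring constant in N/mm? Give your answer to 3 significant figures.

k = Gd⁴/(8D³N_a) = (78.2×10³ × 8.9⁴) / (8 × 113.0³ × 4)
  = 4.90644e+08 / 4.61727e+07 = 10.626 N/mm

10.6 N/mm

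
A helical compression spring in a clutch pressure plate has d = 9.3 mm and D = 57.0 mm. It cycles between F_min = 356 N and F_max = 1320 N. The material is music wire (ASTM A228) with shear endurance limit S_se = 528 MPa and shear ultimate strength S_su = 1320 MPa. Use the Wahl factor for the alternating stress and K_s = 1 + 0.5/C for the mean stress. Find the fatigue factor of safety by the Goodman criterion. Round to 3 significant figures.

C = D/d = 57.0/9.3 = 6.1290; K_W = (4C−1)/(4C−4)+0.615/C = 1.2466; K_s = 1+0.5/C = 1.0816
F_a = (F_max−F_min)/2 = 482 N; F_m = (F_max+F_min)/2 = 838 N
τ_a = K_W·8F_aD/(πd³) = 1.2466 × 86.979 = 108.42 MPa
τ_m = K_s·8F_mD/(πd³) = 1.0816 × 151.22 = 163.56 MPa
Goodman: 1/n_f = τ_a/S_se + τ_m/S_su = 108.42/528 + 163.56/1320 = 0.20535 + 0.12391 = 0.32926
n_f = 1/0.32926 = 3.037

3.04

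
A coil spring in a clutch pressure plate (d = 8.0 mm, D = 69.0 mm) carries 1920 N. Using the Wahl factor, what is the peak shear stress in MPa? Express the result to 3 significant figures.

Spring index C = D/d = 69.0/8.0 = 8.6250
K_W = (4C−1)/(4C−4) + 0.615/C = 33.500/30.500 + 0.0713 = 1.1697
τ₀ = 8FD/(πd³) = 8·1920·69.0/(π·8.0³) = 1.05984e+06/1608.5 = 658.9 MPa
τ_max = K·τ₀ = 1.1697 × 658.9 = 770.69 MPa

771 MPa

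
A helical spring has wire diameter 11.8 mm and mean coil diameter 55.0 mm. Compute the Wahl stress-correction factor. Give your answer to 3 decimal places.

C = D/d = 55.0/11.8 = 4.6610
K_W = (4C−1)/(4C−4) + 0.615/C = 17.644/14.644 + 0.1319 = 1.3368

1.337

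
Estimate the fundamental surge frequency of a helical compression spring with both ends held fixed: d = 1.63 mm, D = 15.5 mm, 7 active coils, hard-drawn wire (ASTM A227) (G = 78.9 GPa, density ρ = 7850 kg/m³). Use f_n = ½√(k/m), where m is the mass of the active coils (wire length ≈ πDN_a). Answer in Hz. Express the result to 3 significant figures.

k = Gd⁴/(8D³N_a) = (78.9×10³)(1.63⁴)/(8·15.5³·7) = 2.6708 N/mm = 2670.8 N/m
Wire length L = πDN_a = π·15.5·7 = 340.86 mm
m = ρ·(πd²/4)·L = 7850 × 2.0867×10⁻⁶ m² × 0.34086 m = 0.0055836 kg
f_n = ½√(k/m) = 0.5·√(2670.8/0.0055836) = 0.5·√(4.7833e+05) = 345.81 Hz

346 Hz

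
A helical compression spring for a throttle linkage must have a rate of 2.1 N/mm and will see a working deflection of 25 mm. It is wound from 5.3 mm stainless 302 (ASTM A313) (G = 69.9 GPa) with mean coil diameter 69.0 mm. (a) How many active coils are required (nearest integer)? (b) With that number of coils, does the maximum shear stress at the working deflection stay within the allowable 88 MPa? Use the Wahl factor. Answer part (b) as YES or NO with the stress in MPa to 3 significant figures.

(a) 10 coils; (b) YES, τ_max = 68.7 MPa

N_a = Gd⁴/(8D³k) = (69.9×10³)(5.3⁴)/(8·69.0³·2.1) = 9.994 → N_a = 10
Actual rate k = Gd⁴/(8D³·10) = 2.0987 N/mm
Working load F = kδ = 2.0987·25 = 52.467 N
C = 69.0/5.3 = 13.0189; K_W = (4C−1)/(4C−4)+0.615/C = 1.1096
τ_max = K_W·8FD/(πd³) = 1.1096·61.922 = 68.711 MPa
τ_max ≤ 88 MPa → acceptable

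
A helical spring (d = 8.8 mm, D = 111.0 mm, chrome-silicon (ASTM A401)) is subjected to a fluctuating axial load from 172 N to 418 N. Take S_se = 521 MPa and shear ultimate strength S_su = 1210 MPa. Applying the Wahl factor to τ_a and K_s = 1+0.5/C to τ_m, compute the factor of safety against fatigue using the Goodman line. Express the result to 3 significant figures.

C = D/d = 111.0/8.8 = 12.6136; K_W = (4C−1)/(4C−4)+0.615/C = 1.1133; K_s = 1+0.5/C = 1.0396
F_a = (F_max−F_min)/2 = 123 N; F_m = (F_max+F_min)/2 = 295 N
τ_a = K_W·8F_aD/(πd³) = 1.1133 × 51.018 = 56.8 MPa
τ_m = K_s·8F_mD/(πd³) = 1.0396 × 122.36 = 127.21 MPa
Goodman: 1/n_f = τ_a/S_se + τ_m/S_su = 56.8/521 + 127.21/1210 = 0.10902 + 0.10513 = 0.21415
n_f = 1/0.21415 = 4.67

4.67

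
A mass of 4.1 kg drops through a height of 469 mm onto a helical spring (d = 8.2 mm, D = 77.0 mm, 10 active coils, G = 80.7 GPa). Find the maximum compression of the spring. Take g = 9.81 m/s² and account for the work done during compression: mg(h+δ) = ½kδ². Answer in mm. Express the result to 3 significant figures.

65.6 mm

k = Gd⁴/(8D³N_a) = (80.7×10³)(8.2⁴)/(8·77.0³·10) = 9.99 N/mm
W = mg = 4.1 × 9.81 = 40.221 N
½kδ² − Wδ − Wh = 0 → δ = (W + √(W² + 2kWh))/k
δ = (40.221 + √(1617.7 + 376897))/9.99 = (40.221 + 615.24)/9.99 = 65.611 mm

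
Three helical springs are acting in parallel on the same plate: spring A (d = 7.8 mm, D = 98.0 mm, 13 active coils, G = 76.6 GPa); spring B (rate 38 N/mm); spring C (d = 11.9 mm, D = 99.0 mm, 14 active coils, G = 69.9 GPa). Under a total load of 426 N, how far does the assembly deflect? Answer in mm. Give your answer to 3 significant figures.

7.92 mm

k_A = Gd⁴/(8D³N_a) = (76.6×10³)(7.8⁴)/(8·98.0³·13) = 2.8966 N/mm
k_C = Gd⁴/(8D³N_a) = (69.9×10³)(11.9⁴)/(8·99.0³·14) = 12.899 N/mm
Parallel: k_eq = 2.8966 + 38 + 12.899 = 53.795 N/mm
δ = F/k_eq = 426/53.795 = 7.9189 mm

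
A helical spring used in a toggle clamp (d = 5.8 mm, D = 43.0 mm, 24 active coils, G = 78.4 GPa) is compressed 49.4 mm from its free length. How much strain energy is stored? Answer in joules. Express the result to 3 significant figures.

7.09 J

k = Gd⁴/(8D³N_a) = (78.4×10³)(5.8⁴)/(8·43.0³·24) = 5.8119 N/mm
U = ½kδ² = 0.5 × 5.8119 × 49.4² = 7091.6 N·mm = 7.0916 J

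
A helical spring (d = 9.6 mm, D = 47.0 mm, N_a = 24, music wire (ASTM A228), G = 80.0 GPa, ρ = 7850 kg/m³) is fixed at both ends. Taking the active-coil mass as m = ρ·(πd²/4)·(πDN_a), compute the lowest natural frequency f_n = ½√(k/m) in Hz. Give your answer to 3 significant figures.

k = Gd⁴/(8D³N_a) = (80.0×10³)(9.6⁴)/(8·47.0³·24) = 34.086 N/mm = 34086 N/m
Wire length L = πDN_a = π·47.0·24 = 3543.7 mm
m = ρ·(πd²/4)·L = 7850 × 72.382×10⁻⁶ m² × 3.5437 m = 2.0135 kg
f_n = ½√(k/m) = 0.5·√(34086/2.0135) = 0.5·√(16929) = 65.055 Hz

65.1 Hz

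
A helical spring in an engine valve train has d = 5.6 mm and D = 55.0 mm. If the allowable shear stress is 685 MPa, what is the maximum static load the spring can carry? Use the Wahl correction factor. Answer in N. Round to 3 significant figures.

748 N

C = D/d = 55.0/5.6 = 9.8214
K_W = (4C−1)/(4C−4) + 0.615/C = 38.286/35.286 + 0.0626 = 1.1476
τ_max = K·8FD/(πd³) → F_max = τ_allow·πd³/(8DK)
F_max = 685·π·5.6³/(8·55.0·1.1476) = 3.7792e+05/504.96 = 748.42 N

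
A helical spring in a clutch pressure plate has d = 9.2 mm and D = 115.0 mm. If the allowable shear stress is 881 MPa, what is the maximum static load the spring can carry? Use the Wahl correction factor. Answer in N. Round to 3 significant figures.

C = D/d = 115.0/9.2 = 12.5000
K_W = (4C−1)/(4C−4) + 0.615/C = 49.000/46.000 + 0.0492 = 1.1144
τ_max = K·8FD/(πd³) → F_max = τ_allow·πd³/(8DK)
F_max = 881·π·9.2³/(8·115.0·1.1144) = 2.1552e+06/1025.3 = 2102.1 N

2100 N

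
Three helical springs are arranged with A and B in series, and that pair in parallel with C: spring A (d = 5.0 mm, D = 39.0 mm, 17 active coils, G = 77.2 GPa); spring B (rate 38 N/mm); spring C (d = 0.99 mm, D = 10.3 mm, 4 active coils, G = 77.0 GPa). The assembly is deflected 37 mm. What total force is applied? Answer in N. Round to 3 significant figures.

269 N

k_A = Gd⁴/(8D³N_a) = (77.2×10³)(5.0⁴)/(8·39.0³·17) = 5.9809 N/mm
k_C = Gd⁴/(8D³N_a) = (77.0×10³)(0.99⁴)/(8·10.3³·4) = 2.1153 N/mm
Springs A,B series: k_AB = 1/(1/5.9809+1/38) = 5.1675 N/mm; parallel with C: k_eq = 5.1675+2.1153 = 7.2828 N/mm
F = k_eq·δ = 7.2828·37 = 269.46 N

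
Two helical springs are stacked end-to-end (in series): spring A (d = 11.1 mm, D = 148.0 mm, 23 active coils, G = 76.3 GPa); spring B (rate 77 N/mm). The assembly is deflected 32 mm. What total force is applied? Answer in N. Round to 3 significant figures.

60.6 N

k_A = Gd⁴/(8D³N_a) = (76.3×10³)(11.1⁴)/(8·148.0³·23) = 1.9418 N/mm
Series: 1/k_eq = 1/1.9418 + 1/77 = 0.52796; k_eq = 1.8941 N/mm
F = k_eq·δ = 1.8941·32 = 60.61 N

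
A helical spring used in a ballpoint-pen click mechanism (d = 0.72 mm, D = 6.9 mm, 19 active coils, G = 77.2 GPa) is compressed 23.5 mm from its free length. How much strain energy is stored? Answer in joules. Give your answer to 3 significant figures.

k = Gd⁴/(8D³N_a) = (77.2×10³)(0.72⁴)/(8·6.9³·19) = 0.41549 N/mm
U = ½kδ² = 0.5 × 0.41549 × 23.5² = 114.73 N·mm = 0.11473 J

0.115 J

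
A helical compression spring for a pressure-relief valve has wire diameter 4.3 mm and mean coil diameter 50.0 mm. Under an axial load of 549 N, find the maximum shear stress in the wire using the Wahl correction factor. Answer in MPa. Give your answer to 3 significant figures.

Spring index C = D/d = 50.0/4.3 = 11.6279
K_W = (4C−1)/(4C−4) + 0.615/C = 45.512/42.512 + 0.0529 = 1.1235
τ₀ = 8FD/(πd³) = 8·549·50.0/(π·4.3³) = 219600/249.78 = 879.18 MPa
τ_max = K·τ₀ = 1.1235 × 879.18 = 987.72 MPa

988 MPa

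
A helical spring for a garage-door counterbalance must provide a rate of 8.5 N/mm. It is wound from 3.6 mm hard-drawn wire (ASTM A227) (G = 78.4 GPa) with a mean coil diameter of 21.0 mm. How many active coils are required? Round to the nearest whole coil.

21

N_a = Gd⁴/(8D³k) = (78.4×10³ × 3.6⁴)/(8 × 21.0³ × 8.5)
    = 1.31682e+07 / 629748 = 20.91 → 21 coils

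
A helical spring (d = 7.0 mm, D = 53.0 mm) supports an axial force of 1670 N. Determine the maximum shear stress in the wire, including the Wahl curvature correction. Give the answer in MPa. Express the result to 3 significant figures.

785 MPa

Spring index C = D/d = 53.0/7.0 = 7.5714
K_W = (4C−1)/(4C−4) + 0.615/C = 29.286/26.286 + 0.0812 = 1.1954
τ₀ = 8FD/(πd³) = 8·1670·53.0/(π·7.0³) = 708080/1077.6 = 657.11 MPa
τ_max = K·τ₀ = 1.1954 × 657.11 = 785.48 MPa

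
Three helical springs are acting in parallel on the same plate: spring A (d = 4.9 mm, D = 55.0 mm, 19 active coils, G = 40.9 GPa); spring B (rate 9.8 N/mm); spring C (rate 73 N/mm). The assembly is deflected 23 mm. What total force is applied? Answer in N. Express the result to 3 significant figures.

k_A = Gd⁴/(8D³N_a) = (40.9×10³)(4.9⁴)/(8·55.0³·19) = 0.93234 N/mm
Parallel: k_eq = 0.93234 + 9.8 + 73 = 83.732 N/mm
F = k_eq·δ = 83.732·23 = 1925.8 N

1930 N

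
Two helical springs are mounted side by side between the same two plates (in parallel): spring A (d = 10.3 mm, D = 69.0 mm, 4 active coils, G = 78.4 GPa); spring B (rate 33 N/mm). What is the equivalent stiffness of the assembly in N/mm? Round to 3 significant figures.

117 N/mm

k_A = Gd⁴/(8D³N_a) = (78.4×10³)(10.3⁴)/(8·69.0³·4) = 83.94 N/mm
Parallel: k_eq = 83.94 + 33 = 116.94 N/mm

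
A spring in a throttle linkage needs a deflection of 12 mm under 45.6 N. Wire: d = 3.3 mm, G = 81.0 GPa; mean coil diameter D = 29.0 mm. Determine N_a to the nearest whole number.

13

Required rate k = F/δ = 45.6/12 = 3.8 N/mm
N_a = Gd⁴/(8D³k) = (81.0×10³ × 3.3⁴)/(8 × 29.0³ × 3.8)
    = 9.60596e+06 / 741426 = 12.96 → 13 coils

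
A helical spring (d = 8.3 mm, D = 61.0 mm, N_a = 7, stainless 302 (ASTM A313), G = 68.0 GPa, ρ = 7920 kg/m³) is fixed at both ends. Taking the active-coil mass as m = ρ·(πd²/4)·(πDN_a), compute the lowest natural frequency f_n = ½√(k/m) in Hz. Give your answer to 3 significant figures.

105 Hz

k = Gd⁴/(8D³N_a) = (68.0×10³)(8.3⁴)/(8·61.0³·7) = 25.389 N/mm = 25389 N/m
Wire length L = πDN_a = π·61.0·7 = 1341.5 mm
m = ρ·(πd²/4)·L = 7920 × 54.106×10⁻⁶ m² × 1.3415 m = 0.57484 kg
f_n = ½√(k/m) = 0.5·√(25389/0.57484) = 0.5·√(44167) = 105.08 Hz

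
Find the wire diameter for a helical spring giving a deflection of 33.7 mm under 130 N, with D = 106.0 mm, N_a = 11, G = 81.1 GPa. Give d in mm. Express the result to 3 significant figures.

Required rate k = F/δ = 130/33.7 = 3.8576 N/mm
d = (8D³N_a·k / G)^(1/4) = (8·106.0³·11·3.8576 / (81.1×10³))^0.25
  = (4985.3)^0.25 = 8.4028 mm

8.40 mm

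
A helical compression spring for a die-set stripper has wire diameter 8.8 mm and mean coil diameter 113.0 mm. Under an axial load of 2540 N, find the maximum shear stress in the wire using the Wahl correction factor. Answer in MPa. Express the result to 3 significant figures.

Spring index C = D/d = 113.0/8.8 = 12.8409
K_W = (4C−1)/(4C−4) + 0.615/C = 50.364/47.364 + 0.0479 = 1.1112
τ₀ = 8FD/(πd³) = 8·2540·113.0/(π·8.8³) = 2.29616e+06/2140.9 = 1072.5 MPa
τ_max = K·τ₀ = 1.1112 × 1072.5 = 1191.8 MPa

1190 MPa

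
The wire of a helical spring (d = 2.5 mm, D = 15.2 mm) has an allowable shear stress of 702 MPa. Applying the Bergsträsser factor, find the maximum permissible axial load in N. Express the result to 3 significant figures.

230 N

C = D/d = 15.2/2.5 = 6.0800
K_B = (4C+2)/(4C−3) = 26.320/21.320 = 1.2345
τ_max = K·8FD/(πd³) → F_max = τ_allow·πd³/(8DK)
F_max = 702·π·2.5³/(8·15.2·1.2345) = 34459/150.12 = 229.55 N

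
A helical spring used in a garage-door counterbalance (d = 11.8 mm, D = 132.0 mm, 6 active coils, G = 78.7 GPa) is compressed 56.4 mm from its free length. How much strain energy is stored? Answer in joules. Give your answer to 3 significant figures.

22.0 J

k = Gd⁴/(8D³N_a) = (78.7×10³)(11.8⁴)/(8·132.0³·6) = 13.821 N/mm
U = ½kδ² = 0.5 × 13.821 × 56.4² = 21982 N·mm = 21.982 J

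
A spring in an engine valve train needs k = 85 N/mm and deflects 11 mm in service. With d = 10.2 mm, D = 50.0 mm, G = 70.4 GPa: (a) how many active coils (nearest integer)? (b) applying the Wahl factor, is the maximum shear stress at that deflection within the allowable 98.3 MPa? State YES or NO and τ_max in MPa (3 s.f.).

(a) 9 coils; (b) NO, τ_max = 147 MPa

N_a = Gd⁴/(8D³k) = (70.4×10³)(10.2⁴)/(8·50.0³·85) = 8.965 → N_a = 9
Actual rate k = Gd⁴/(8D³·9) = 84.67 N/mm
Working load F = kδ = 84.67·11 = 931.37 N
C = 50.0/10.2 = 4.9020; K_W = (4C−1)/(4C−4)+0.615/C = 1.3177
τ_max = K_W·8FD/(πd³) = 1.3177·111.75 = 147.24 MPa
τ_max > 98.3 MPa → exceeds allowable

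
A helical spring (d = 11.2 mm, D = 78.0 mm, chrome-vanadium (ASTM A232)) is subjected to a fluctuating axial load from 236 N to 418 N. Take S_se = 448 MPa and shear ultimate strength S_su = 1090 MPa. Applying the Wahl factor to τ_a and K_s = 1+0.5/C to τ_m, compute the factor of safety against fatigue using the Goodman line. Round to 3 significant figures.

C = D/d = 78.0/11.2 = 6.9643; K_W = (4C−1)/(4C−4)+0.615/C = 1.2141; K_s = 1+0.5/C = 1.0718
F_a = (F_max−F_min)/2 = 91 N; F_m = (F_max+F_min)/2 = 327 N
τ_a = K_W·8F_aD/(πd³) = 1.2141 × 12.865 = 15.619 MPa
τ_m = K_s·8F_mD/(πd³) = 1.0718 × 46.23 = 49.55 MPa
Goodman: 1/n_f = τ_a/S_se + τ_m/S_su = 15.619/448 + 49.55/1090 = 0.03486 + 0.04546 = 0.080323
n_f = 1/0.080323 = 12.45

12.4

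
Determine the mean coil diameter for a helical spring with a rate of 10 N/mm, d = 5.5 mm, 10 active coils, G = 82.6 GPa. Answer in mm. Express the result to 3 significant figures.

D = (Gd⁴/(8N_a·k))^(1/3) = (82.6×10³·5.5⁴/(8·10·10))^(1/3)
  = (94480.2)^(1/3) = 45.5457 mm

45.5 mm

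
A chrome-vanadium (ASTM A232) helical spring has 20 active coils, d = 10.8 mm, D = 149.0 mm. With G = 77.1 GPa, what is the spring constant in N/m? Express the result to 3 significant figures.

k = Gd⁴/(8D³N_a) = (77.1×10³ × 10.8⁴) / (8 × 149.0³ × 20)
  = 1.04894e+09 / 5.29272e+08 = 1.9818 N/mm = 1981.8 N/m

1980 N/m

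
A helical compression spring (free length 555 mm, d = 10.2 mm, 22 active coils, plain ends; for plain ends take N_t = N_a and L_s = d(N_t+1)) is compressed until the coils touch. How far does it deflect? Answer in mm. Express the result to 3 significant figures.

320 mm

N_t = 22; L_s = 10.2·23 = 234.6 mm
δ_solid = L₀ − L_s = 555 − 234.6 = 320.4 mm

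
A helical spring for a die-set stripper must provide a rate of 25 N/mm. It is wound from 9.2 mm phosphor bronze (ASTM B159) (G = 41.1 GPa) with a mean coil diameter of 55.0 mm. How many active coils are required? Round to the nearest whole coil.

N_a = Gd⁴/(8D³k) = (41.1×10³ × 9.2⁴)/(8 × 55.0³ × 25)
    = 2.94438e+08 / 3.3275e+07 = 8.849 → 9 coils

9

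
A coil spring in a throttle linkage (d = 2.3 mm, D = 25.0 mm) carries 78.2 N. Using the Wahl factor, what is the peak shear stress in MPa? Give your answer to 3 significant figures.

463 MPa

Spring index C = D/d = 25.0/2.3 = 10.8696
K_W = (4C−1)/(4C−4) + 0.615/C = 42.478/39.478 + 0.0566 = 1.1326
τ₀ = 8FD/(πd³) = 8·78.2·25.0/(π·2.3³) = 15640/38.224 = 409.17 MPa
τ_max = K·τ₀ = 1.1326 × 409.17 = 463.41 MPa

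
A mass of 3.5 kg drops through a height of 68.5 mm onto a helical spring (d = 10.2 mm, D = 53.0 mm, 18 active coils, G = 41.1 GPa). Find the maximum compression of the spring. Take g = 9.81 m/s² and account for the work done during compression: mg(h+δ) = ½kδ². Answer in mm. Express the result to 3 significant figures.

16.8 mm

k = Gd⁴/(8D³N_a) = (41.1×10³)(10.2⁴)/(8·53.0³·18) = 20.752 N/mm
W = mg = 3.5 × 9.81 = 34.335 N
½kδ² − Wδ − Wh = 0 → δ = (W + √(W² + 2kWh))/k
δ = (34.335 + √(1178.9 + 97613.5))/20.752 = (34.335 + 314.31)/20.752 = 16.801 mm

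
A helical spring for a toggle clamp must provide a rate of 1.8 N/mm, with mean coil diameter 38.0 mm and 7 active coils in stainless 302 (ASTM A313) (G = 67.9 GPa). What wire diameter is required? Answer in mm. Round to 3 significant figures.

3.00 mm

d = (8D³N_a·k / G)^(1/4) = (8·38.0³·7·1.8 / (67.9×10³))^0.25
  = (81.459)^0.25 = 3.0042 mm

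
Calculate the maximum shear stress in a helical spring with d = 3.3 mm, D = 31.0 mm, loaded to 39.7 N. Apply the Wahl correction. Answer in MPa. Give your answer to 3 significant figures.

Spring index C = D/d = 31.0/3.3 = 9.3939
K_W = (4C−1)/(4C−4) + 0.615/C = 36.576/33.576 + 0.0655 = 1.1548
τ₀ = 8FD/(πd³) = 8·39.7·31.0/(π·3.3³) = 9845.6/112.9 = 87.207 MPa
τ_max = K·τ₀ = 1.1548 × 87.207 = 100.71 MPa

101 MPa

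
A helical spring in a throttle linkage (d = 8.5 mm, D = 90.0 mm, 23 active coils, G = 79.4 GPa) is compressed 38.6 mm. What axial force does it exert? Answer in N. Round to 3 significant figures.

119 N

k = Gd⁴/(8D³N_a) = (79.4×10³)(8.5⁴)/(8·90.0³·23) = 3.0899 N/mm
F = k·δ = 3.0899 × 38.6 = 119.27 N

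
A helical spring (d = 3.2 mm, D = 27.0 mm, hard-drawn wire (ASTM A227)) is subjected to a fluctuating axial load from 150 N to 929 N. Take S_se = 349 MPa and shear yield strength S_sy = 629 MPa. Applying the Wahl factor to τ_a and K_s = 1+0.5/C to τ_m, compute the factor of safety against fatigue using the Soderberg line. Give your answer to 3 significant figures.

0.215

C = D/d = 27.0/3.2 = 8.4375; K_W = (4C−1)/(4C−4)+0.615/C = 1.1737; K_s = 1+0.5/C = 1.0593
F_a = (F_max−F_min)/2 = 389.5 N; F_m = (F_max+F_min)/2 = 539.5 N
τ_a = K_W·8F_aD/(πd³) = 1.1737 × 817.26 = 959.24 MPa
τ_m = K_s·8F_mD/(πd³) = 1.0593 × 1132 = 1199.1 MPa
Soderberg: 1/n_f = τ_a/S_se + τ_m/S_sy = 959.24/349 + 1199.1/629 = 2.74855 + 1.90633 = 4.6549
n_f = 1/4.6549 = 0.2148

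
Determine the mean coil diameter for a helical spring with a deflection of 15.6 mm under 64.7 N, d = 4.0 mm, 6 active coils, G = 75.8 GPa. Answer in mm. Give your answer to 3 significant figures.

46.0 mm

Required rate k = F/δ = 64.7/15.6 = 4.1474 N/mm
D = (Gd⁴/(8N_a·k))^(1/3) = (75.8×10³·4.0⁴/(8·6·4.1474))^(1/3)
  = (97473.9)^(1/3) = 46.0217 mm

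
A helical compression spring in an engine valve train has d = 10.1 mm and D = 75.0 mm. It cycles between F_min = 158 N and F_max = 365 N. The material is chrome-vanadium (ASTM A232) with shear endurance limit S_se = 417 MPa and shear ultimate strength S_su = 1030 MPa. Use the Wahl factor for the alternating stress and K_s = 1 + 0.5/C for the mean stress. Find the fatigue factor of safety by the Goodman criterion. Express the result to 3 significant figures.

C = D/d = 75.0/10.1 = 7.4257; K_W = (4C−1)/(4C−4)+0.615/C = 1.1995; K_s = 1+0.5/C = 1.0673
F_a = (F_max−F_min)/2 = 103.5 N; F_m = (F_max+F_min)/2 = 261.5 N
τ_a = K_W·8F_aD/(πd³) = 1.1995 × 19.186 = 23.014 MPa
τ_m = K_s·8F_mD/(πd³) = 1.0673 × 48.474 = 51.738 MPa
Goodman: 1/n_f = τ_a/S_se + τ_m/S_su = 23.014/417 + 51.738/1030 = 0.05519 + 0.05023 = 0.10542
n_f = 1/0.10542 = 9.486

9.49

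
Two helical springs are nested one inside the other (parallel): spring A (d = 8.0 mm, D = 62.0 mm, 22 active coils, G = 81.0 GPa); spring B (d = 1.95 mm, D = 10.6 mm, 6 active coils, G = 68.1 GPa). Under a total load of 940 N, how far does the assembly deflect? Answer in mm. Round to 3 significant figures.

k_A = Gd⁴/(8D³N_a) = (81.0×10³)(8.0⁴)/(8·62.0³·22) = 7.9096 N/mm
k_B = Gd⁴/(8D³N_a) = (68.1×10³)(1.95⁴)/(8·10.6³·6) = 17.224 N/mm
Parallel: k_eq = 7.9096 + 17.224 = 25.133 N/mm
δ = F/k_eq = 940/25.133 = 37.4 mm

37.4 mm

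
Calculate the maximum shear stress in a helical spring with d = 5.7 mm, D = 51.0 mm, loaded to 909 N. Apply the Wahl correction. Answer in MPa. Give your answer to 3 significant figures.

Spring index C = D/d = 51.0/5.7 = 8.9474
K_W = (4C−1)/(4C−4) + 0.615/C = 34.789/31.789 + 0.0687 = 1.1631
τ₀ = 8FD/(πd³) = 8·909·51.0/(π·5.7³) = 370872/581.8 = 637.46 MPa
τ_max = K·τ₀ = 1.1631 × 637.46 = 741.43 MPa

741 MPa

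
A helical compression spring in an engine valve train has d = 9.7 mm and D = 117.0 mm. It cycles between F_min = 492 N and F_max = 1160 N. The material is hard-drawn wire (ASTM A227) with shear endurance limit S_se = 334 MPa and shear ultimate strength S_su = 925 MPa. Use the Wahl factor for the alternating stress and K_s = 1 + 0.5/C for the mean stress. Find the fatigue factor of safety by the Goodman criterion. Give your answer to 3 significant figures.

1.50

C = D/d = 117.0/9.7 = 12.0619; K_W = (4C−1)/(4C−4)+0.615/C = 1.1188; K_s = 1+0.5/C = 1.0415
F_a = (F_max−F_min)/2 = 334 N; F_m = (F_max+F_min)/2 = 826 N
τ_a = K_W·8F_aD/(πd³) = 1.1188 × 109.03 = 121.98 MPa
τ_m = K_s·8F_mD/(πd³) = 1.0415 × 269.64 = 280.82 MPa
Goodman: 1/n_f = τ_a/S_se + τ_m/S_su = 121.98/334 + 280.82/925 = 0.36522 + 0.30359 = 0.66881
n_f = 1/0.66881 = 1.495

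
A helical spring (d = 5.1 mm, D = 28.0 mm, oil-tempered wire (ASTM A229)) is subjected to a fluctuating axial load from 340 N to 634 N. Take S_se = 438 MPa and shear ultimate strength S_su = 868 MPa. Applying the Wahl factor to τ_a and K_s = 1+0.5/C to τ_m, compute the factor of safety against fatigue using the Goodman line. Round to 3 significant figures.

1.79

C = D/d = 28.0/5.1 = 5.4902; K_W = (4C−1)/(4C−4)+0.615/C = 1.2790; K_s = 1+0.5/C = 1.0911
F_a = (F_max−F_min)/2 = 147 N; F_m = (F_max+F_min)/2 = 487 N
τ_a = K_W·8F_aD/(πd³) = 1.2790 × 79.014 = 101.06 MPa
τ_m = K_s·8F_mD/(πd³) = 1.0911 × 261.77 = 285.61 MPa
Goodman: 1/n_f = τ_a/S_se + τ_m/S_su = 101.06/438 + 285.61/868 = 0.23074 + 0.32904 = 0.55978
n_f = 1/0.55978 = 1.786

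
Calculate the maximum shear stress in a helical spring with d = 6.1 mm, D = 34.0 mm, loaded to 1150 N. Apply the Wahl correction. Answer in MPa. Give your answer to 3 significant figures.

Spring index C = D/d = 34.0/6.1 = 5.5738
K_W = (4C−1)/(4C−4) + 0.615/C = 21.295/18.295 + 0.1103 = 1.2743
τ₀ = 8FD/(πd³) = 8·1150·34.0/(π·6.1³) = 312800/713.08 = 438.66 MPa
τ_max = K·τ₀ = 1.2743 × 438.66 = 558.99 MPa

559 MPa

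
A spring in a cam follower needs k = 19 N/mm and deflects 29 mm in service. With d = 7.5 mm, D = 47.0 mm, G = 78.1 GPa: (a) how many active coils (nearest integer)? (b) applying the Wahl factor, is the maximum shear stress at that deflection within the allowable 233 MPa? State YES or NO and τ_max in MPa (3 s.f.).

N_a = Gd⁴/(8D³k) = (78.1×10³)(7.5⁴)/(8·47.0³·19) = 15.66 → N_a = 16
Actual rate k = Gd⁴/(8D³·16) = 18.595 N/mm
Working load F = kδ = 18.595·29 = 539.25 N
C = 47.0/7.5 = 6.2667; K_W = (4C−1)/(4C−4)+0.615/C = 1.2405
τ_max = K_W·8FD/(πd³) = 1.2405·152.98 = 189.78 MPa
τ_max ≤ 233 MPa → acceptable

(a) 16 coils; (b) YES, τ_max = 190 MPa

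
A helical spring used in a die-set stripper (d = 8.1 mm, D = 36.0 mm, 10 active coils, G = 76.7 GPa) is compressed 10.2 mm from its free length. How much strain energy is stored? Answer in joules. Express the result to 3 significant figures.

k = Gd⁴/(8D³N_a) = (76.7×10³)(8.1⁴)/(8·36.0³·10) = 88.458 N/mm
U = ½kδ² = 0.5 × 88.458 × 10.2² = 4601.6 N·mm = 4.6016 J

4.60 J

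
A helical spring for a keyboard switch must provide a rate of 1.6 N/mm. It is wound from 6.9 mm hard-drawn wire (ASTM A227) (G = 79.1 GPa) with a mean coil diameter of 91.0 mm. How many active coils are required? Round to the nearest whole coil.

N_a = Gd⁴/(8D³k) = (79.1×10³ × 6.9⁴)/(8 × 91.0³ × 1.6)
    = 1.79297e+08 / 9.64571e+06 = 18.59 → 19 coils

19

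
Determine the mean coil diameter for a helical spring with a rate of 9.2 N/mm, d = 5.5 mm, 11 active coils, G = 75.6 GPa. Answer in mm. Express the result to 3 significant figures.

D = (Gd⁴/(8N_a·k))^(1/3) = (75.6×10³·5.5⁴/(8·11·9.2))^(1/3)
  = (85448)^(1/3) = 44.0454 mm

44.0 mm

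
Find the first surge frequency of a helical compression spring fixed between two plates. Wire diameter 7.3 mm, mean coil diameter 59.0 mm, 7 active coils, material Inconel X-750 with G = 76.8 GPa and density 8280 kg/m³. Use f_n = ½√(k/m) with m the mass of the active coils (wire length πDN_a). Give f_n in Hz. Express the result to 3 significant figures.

103 Hz

k = Gd⁴/(8D³N_a) = (76.8×10³)(7.3⁴)/(8·59.0³·7) = 18.963 N/mm = 18963 N/m
Wire length L = πDN_a = π·59.0·7 = 1297.5 mm
m = ρ·(πd²/4)·L = 8280 × 41.854×10⁻⁶ m² × 1.2975 m = 0.44964 kg
f_n = ½√(k/m) = 0.5·√(18963/0.44964) = 0.5·√(42174) = 102.68 Hz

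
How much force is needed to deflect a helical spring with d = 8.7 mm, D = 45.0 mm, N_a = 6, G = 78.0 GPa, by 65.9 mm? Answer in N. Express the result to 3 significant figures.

6730 N

k = Gd⁴/(8D³N_a) = (78.0×10³)(8.7⁴)/(8·45.0³·6) = 102.16 N/mm
F = k·δ = 102.16 × 65.9 = 6732.5 N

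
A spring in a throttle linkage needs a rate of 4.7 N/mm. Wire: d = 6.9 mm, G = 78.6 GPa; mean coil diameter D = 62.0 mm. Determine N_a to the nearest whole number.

20

N_a = Gd⁴/(8D³k) = (78.6×10³ × 6.9⁴)/(8 × 62.0³ × 4.7)
    = 1.78164e+08 / 8.96113e+06 = 19.88 → 20 coils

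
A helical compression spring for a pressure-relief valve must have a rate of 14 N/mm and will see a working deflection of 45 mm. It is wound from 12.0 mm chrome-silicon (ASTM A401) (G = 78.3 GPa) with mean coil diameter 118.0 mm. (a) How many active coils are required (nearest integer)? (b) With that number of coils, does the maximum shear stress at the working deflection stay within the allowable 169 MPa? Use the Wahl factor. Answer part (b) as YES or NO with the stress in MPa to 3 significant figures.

N_a = Gd⁴/(8D³k) = (78.3×10³)(12.0⁴)/(8·118.0³·14) = 8.823 → N_a = 9
Actual rate k = Gd⁴/(8D³·9) = 13.725 N/mm
Working load F = kδ = 13.725·45 = 617.62 N
C = 118.0/12.0 = 9.8333; K_W = (4C−1)/(4C−4)+0.615/C = 1.1474
τ_max = K_W·8FD/(πd³) = 1.1474·107.4 = 123.23 MPa
τ_max ≤ 169 MPa → acceptable

(a) 9 coils; (b) YES, τ_max = 123 MPa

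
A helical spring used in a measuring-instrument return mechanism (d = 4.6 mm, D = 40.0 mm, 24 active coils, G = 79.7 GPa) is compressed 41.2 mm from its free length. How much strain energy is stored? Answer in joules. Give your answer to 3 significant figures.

k = Gd⁴/(8D³N_a) = (79.7×10³)(4.6⁴)/(8·40.0³·24) = 2.9041 N/mm
U = ½kδ² = 0.5 × 2.9041 × 41.2² = 2464.8 N·mm = 2.4648 J

2.46 J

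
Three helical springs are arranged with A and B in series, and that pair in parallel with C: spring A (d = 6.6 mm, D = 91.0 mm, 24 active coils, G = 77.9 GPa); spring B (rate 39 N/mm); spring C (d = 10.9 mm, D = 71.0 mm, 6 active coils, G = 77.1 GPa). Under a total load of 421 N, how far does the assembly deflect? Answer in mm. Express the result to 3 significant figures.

k_A = Gd⁴/(8D³N_a) = (77.9×10³)(6.6⁴)/(8·91.0³·24) = 1.0216 N/mm
k_C = Gd⁴/(8D³N_a) = (77.1×10³)(10.9⁴)/(8·71.0³·6) = 63.35 N/mm
Springs A,B series: k_AB = 1/(1/1.0216+1/39) = 0.99554 N/mm; parallel with C: k_eq = 0.99554+63.35 = 64.345 N/mm
δ = F/k_eq = 421/64.345 = 6.5428 mm

6.54 mm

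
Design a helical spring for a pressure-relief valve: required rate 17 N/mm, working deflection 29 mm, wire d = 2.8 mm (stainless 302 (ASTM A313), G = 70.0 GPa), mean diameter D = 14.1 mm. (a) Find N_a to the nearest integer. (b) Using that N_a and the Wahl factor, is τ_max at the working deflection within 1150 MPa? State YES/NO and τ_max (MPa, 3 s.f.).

N_a = Gd⁴/(8D³k) = (70.0×10³)(2.8⁴)/(8·14.1³·17) = 11.29 → N_a = 11
Actual rate k = Gd⁴/(8D³·11) = 17.442 N/mm
Working load F = kδ = 17.442·29 = 505.81 N
C = 14.1/2.8 = 5.0357; K_W = (4C−1)/(4C−4)+0.615/C = 1.3080
τ_max = K_W·8FD/(πd³) = 1.3080·827.32 = 1082.1 MPa
τ_max ≤ 1150 MPa → acceptable

(a) 11 coils; (b) YES, τ_max = 1080 MPa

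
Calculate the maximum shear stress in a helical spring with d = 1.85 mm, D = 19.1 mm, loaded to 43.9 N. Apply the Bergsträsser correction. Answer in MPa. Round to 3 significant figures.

381 MPa

Spring index C = D/d = 19.1/1.85 = 10.3243
K_B = (4C+2)/(4C−3) = 43.297/38.297 = 1.1306
τ₀ = 8FD/(πd³) = 8·43.9·19.1/(π·1.85³) = 6707.92/19.891 = 337.23 MPa
τ_max = K·τ₀ = 1.1306 × 337.23 = 381.25 MPa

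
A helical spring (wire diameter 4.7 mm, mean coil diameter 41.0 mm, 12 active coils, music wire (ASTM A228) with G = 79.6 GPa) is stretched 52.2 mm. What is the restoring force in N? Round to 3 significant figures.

k = Gd⁴/(8D³N_a) = (79.6×10³)(4.7⁴)/(8·41.0³·12) = 5.8706 N/mm
F = k·δ = 5.8706 × 52.2 = 306.44 N

306 N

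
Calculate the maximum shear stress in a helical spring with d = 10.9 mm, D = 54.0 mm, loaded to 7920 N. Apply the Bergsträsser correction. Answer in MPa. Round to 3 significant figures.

Spring index C = D/d = 54.0/10.9 = 4.9541
K_B = (4C+2)/(4C−3) = 21.817/16.817 = 1.2973
τ₀ = 8FD/(πd³) = 8·7920·54.0/(π·10.9³) = 3.42144e+06/4068.5 = 840.97 MPa
τ_max = K·τ₀ = 1.2973 × 840.97 = 1091 MPa

1090 MPa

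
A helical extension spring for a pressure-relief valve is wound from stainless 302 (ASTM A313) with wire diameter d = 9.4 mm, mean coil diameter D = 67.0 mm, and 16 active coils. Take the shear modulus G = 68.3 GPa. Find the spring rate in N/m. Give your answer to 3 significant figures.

13900 N/m

k = Gd⁴/(8D³N_a) = (68.3×10³ × 9.4⁴) / (8 × 67.0³ × 16)
  = 5.33252e+08 / 3.84977e+07 = 13.852 N/mm = 13852 N/m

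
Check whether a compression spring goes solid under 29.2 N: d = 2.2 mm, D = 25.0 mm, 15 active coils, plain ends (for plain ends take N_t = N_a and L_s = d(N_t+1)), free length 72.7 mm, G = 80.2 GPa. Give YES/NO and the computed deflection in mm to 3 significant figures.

k = Gd⁴/(8D³N_a) = (80.2×10³)(2.2⁴)/(8·25.0³·15) = 1.002 N/mm
N_t = 15; L_s = 2.2·16 = 35.2 mm; δ_solid = L₀ − L_s = 72.7 − 35.2 = 37.5 mm
δ = F/k = 29.2/1.002 = 29.142 mm
δ < δ_solid → spring does not go solid

NO, δ = 29.1 mm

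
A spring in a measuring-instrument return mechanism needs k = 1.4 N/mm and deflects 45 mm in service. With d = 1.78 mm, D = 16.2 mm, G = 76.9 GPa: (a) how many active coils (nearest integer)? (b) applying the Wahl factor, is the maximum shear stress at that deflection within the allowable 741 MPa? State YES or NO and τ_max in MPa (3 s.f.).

(a) 16 coils; (b) YES, τ_max = 542 MPa

N_a = Gd⁴/(8D³k) = (76.9×10³)(1.78⁴)/(8·16.2³·1.4) = 16.21 → N_a = 16
Actual rate k = Gd⁴/(8D³·16) = 1.4186 N/mm
Working load F = kδ = 1.4186·45 = 63.836 N
C = 16.2/1.78 = 9.1011; K_W = (4C−1)/(4C−4)+0.615/C = 1.1602
τ_max = K_W·8FD/(πd³) = 1.1602·466.94 = 541.72 MPa
τ_max ≤ 741 MPa → acceptable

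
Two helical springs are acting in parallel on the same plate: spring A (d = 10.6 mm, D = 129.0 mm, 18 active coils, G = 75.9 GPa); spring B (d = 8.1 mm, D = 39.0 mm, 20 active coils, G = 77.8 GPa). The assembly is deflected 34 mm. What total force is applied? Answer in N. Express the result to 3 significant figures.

1310 N

k_A = Gd⁴/(8D³N_a) = (75.9×10³)(10.6⁴)/(8·129.0³·18) = 3.0998 N/mm
k_B = Gd⁴/(8D³N_a) = (77.8×10³)(8.1⁴)/(8·39.0³·20) = 35.286 N/mm
Parallel: k_eq = 3.0998 + 35.286 = 38.386 N/mm
F = k_eq·δ = 38.386·34 = 1305.1 N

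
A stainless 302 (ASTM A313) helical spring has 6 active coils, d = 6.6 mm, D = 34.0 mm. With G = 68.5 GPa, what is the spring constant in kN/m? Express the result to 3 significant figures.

68.9 kN/m

k = Gd⁴/(8D³N_a) = (68.5×10³ × 6.6⁴) / (8 × 34.0³ × 6)
  = 1.29977e+08 / 1.88659e+06 = 68.895 N/mm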